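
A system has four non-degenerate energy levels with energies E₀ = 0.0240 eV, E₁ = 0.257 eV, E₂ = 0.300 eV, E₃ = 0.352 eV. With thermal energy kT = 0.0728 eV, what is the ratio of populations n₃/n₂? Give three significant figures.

n₃/n₂ = exp[−(E₃−E₂)/kT] = exp(−(0.052 eV)/(0.0728 eV)) = exp(-0.71429) = 0.490.

0.490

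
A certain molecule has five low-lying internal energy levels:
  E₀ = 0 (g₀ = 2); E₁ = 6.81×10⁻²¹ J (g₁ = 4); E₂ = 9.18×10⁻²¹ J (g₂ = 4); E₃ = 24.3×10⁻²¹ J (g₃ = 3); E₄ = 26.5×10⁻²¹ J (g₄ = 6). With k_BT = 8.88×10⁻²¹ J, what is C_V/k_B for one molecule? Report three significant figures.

Eᵢ/kT = 0, 0.76689, 1.0338, 2.7365, 2.9842.
Z = Σ gᵢe^(−Eᵢ/kT) = 2·e^(−0) + 4·e^(−0.76689) + 4·e^(−1.0338) + 3·e^(−2.7365) + 6·e^(−2.9842) = 2.0000 + 1.8578 + 1.4226 + 0.19439 + 0.30348 = 5.7783.
⟨E⟩ = 6.6589, ⟨E²⟩ = 92.406.
C_V/k_B = (⟨E²⟩ − ⟨E⟩²)/(kT)² = (92.406 − 44.341)/78.854 = 0.610.

0.610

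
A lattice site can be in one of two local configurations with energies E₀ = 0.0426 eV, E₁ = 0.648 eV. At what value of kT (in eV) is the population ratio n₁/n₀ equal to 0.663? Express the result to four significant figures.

n₁/n₀ = exp[−(E₁−E₀)/kT] = 0.663.
⇒ (E₁−E₀)/kT = ln(1/0.663) = ln(1.50830) = 0.410983.
kT = 0.6054 eV / 0.410983 = 1.473 eV.

1.473 eV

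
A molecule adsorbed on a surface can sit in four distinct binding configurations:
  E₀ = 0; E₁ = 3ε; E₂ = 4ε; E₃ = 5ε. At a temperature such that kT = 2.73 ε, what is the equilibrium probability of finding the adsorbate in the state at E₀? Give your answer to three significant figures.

0.580

Eᵢ/kT = 0, 1.0989, 1.4652, 1.8315.
Z = Σ e^(−Eᵢ/kT) = e^(−0) + e^(−1.0989) + e^(−1.4652) + e^(−1.8315) = 1.0000 + 0.33324 + 0.23103 + 0.16017 = 1.7244.
P₀ = e^(−E₀/kT) / Z = 1.0000/1.7244 = 0.580.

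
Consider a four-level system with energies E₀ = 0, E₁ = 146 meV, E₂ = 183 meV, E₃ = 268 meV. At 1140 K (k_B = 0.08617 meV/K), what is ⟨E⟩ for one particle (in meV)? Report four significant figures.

k_BT = 0.08617 × 1140 K = 98.2338 meV.
Eᵢ/kT = 0, 1.48625, 1.86290, 2.72819.
Z = Σ e^(−Eᵢ/kT) = e^(−0) + e^(−1.48625) + e^(−1.86290) + e^(−2.72819) = 1.00000 + 0.226219 + 0.155222 + 0.0653374 = 1.44678.
⟨E⟩ = Σ Eᵢ e^(−Eᵢ/kT) / Z = (0·1.00000 + 146·0.226219 + 183·0.155222 + 268·0.0653374) / 1.44678 = 54.57 meV.

54.57 meV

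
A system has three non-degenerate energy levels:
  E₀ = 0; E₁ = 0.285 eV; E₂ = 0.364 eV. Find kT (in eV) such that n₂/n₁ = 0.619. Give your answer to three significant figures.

0.165 eV

n₂/n₁ = exp[−(E₂−E₁)/kT] = 0.619.
⇒ (E₂−E₁)/kT = ln(1/0.619) = ln(1.6155) = 0.47964.
kT = 0.079 eV / 0.47964 = 0.165 eV.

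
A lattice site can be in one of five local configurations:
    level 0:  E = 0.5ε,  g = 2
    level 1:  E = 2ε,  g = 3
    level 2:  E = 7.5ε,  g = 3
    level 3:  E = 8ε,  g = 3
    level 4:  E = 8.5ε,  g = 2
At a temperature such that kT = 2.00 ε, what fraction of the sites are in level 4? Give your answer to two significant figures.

0.010

Eᵢ/kT = 0.2500, 1.000, 3.750, 4.000, 4.250.
Z = Σ gᵢe^(−Eᵢ/kT) = 2·e^(−0.2500) + 3·e^(−1.000) + 3·e^(−3.750) + 3·e^(−4.000) + 2·e^(−4.250) = 1.558 + 1.104 + 0.07055 + 0.05495 + 0.02853 = 2.816.
P₄ = g₄ e^(−E₄/kT) / Z = 0.02853/2.816 = 0.010.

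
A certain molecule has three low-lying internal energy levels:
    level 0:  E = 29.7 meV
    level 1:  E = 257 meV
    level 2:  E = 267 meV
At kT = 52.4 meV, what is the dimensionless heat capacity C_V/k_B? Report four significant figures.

0.4457

Eᵢ/kT = 0.566794, 4.90458, 5.09542.
Z = Σ e^(−Eᵢ/kT) = e^(−0.566794) + e^(−4.90458) + e^(−5.09542) = 0.567341 + 0.00741256 + 0.00612473 = 0.580878.
⟨E⟩ = 35.1027 meV, ⟨E²⟩ = 2456.05 meV².
C_V/k_B = (⟨E²⟩ − ⟨E⟩²)/(kT)² = (2456.05 − 1232.20)/2745.76 = 0.4457.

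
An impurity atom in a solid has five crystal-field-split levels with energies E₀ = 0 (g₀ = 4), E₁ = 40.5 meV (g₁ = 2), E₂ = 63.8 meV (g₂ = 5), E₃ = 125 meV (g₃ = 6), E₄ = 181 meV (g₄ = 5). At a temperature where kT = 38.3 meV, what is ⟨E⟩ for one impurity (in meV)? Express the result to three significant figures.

Eᵢ/kT = 0, 1.0574, 1.6658, 3.2637, 4.7258.
Z = Σ gᵢe^(−Eᵢ/kT) = 4·e^(−0) + 2·e^(−1.0574) + 5·e^(−1.6658) + 6·e^(−3.2637) + 5·e^(−4.7258) = 4.0000 + 0.69472 + 0.94520 + 0.22948 + 0.044318 = 5.9137.
⟨E⟩ = Σ Eᵢ gᵢe^(−Eᵢ/kT) / Z = (0·4.0000 + 40.5·0.69472 + 63.8·0.94520 + 125·0.22948 + 181·0.044318) / 5.9137 = 21.2 meV.

21.2 meV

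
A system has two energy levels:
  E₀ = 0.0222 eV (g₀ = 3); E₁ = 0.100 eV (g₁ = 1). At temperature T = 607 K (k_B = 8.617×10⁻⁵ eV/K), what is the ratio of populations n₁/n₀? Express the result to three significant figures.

0.0753

k_BT = 8.617×10⁻⁵ × 607 K = 0.052305 eV.
n₁/n₀ = (g₁/g₀) exp[−(E₁−E₀)/kT] = (1/3) × exp(−(0.0778 eV)/(0.052305 eV)) = (1/3) × exp(-1.4874) = 0.0753.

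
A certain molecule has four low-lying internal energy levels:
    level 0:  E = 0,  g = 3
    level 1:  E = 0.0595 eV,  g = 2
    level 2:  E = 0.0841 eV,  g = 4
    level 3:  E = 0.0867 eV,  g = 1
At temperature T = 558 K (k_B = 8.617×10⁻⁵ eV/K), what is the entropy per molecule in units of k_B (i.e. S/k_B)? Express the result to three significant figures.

1.99

k_BT = 8.617×10⁻⁵ × 558 K = 0.048083 eV.
Eᵢ/kT = 0, 1.2374, 1.7491, 1.8031.
Z = Σ gᵢe^(−Eᵢ/kT) = 3·e^(−0) + 2·e^(−1.2374) + 4·e^(−1.7491) + 1·e^(−1.8031) = 3.0000 + 0.58028 + 0.69572 + 0.16479 = 4.4408.
⟨E⟩ = Σ EᵢPᵢ = 0.024168 eV.
S/k_B = ln Z + ⟨E⟩/kT = ln(4.4408) + 0.024168/0.048083 = 1.4908 + 0.50263 = 1.99.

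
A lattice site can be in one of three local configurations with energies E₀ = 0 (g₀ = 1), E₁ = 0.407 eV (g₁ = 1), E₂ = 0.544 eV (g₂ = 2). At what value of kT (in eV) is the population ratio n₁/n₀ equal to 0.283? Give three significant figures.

n₁/n₀ = (g₁/g₀) exp[−(E₁−E₀)/kT] = 0.283.
⇒ (E₁−E₀)/kT = ln((1/1)/0.283) = ln(3.5336) = 1.2623.
kT = 0.407 eV / 1.2623 = 0.322 eV.

0.322 eV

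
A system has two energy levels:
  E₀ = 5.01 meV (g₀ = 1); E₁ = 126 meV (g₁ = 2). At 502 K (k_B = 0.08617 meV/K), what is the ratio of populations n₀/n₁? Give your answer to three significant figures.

k_BT = 0.08617 × 502 K = 43.257 meV.
n₀/n₁ = (g₀/g₁) exp[−(E₀−E₁)/kT] = (1/2) × exp(−(-120.99 meV)/(43.257 meV)) = (1/2) × exp(2.7970) = 8.20.

8.20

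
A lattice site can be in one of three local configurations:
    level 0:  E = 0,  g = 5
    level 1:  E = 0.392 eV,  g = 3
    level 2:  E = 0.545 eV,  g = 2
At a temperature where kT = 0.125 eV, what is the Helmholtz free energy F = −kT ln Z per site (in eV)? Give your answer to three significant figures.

Eᵢ/kT = 0, 3.1360, 4.3600.
Z = Σ gᵢe^(−Eᵢ/kT) = 5·e^(−0) + 3·e^(−3.1360) + 2·e^(−4.3600) = 5.0000 + 0.13037 + 0.025557 = 5.1559.
F = −kT ln Z = −0.125 × ln(5.1559) = −0.125 × 1.6401 = -0.205 eV.

-0.205 eV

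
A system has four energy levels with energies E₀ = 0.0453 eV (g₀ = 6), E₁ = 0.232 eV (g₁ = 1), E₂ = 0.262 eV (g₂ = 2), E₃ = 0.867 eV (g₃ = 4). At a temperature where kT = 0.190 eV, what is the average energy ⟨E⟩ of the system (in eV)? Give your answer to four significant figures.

0.08095 eV

Eᵢ/kT = 0.238421, 1.22105, 1.37895, 4.56316.
Z = Σ gᵢe^(−Eᵢ/kT) = 6·e^(−0.238421) + 1·e^(−1.22105) + 2·e^(−1.37895) + 4·e^(−4.56316) = 4.72723 + 0.294920 + 0.503686 + 0.0417162 = 5.56755.
⟨E⟩ = Σ Eᵢ gᵢe^(−Eᵢ/kT) / Z = (0.0453·4.72723 + 0.232·0.294920 + 0.262·0.503686 + 0.867·0.0417162) / 5.56755 = 0.08095 eV.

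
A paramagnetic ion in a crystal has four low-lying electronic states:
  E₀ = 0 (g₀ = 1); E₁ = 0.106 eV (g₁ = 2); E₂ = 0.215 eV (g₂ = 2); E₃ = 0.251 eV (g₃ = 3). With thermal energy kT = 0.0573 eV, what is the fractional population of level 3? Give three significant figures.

0.0268

Eᵢ/kT = 0, 1.8499, 3.7522, 4.3805.
Z = Σ gᵢe^(−Eᵢ/kT) = 1·e^(−0) + 2·e^(−1.8499) + 2·e^(−3.7522) + 3·e^(−4.3805) = 1.0000 + 0.31451 + 0.046932 + 0.037557 = 1.3990.
P₃ = g₃ e^(−E₃/kT) / Z = 0.037557/1.3990 = 0.0268.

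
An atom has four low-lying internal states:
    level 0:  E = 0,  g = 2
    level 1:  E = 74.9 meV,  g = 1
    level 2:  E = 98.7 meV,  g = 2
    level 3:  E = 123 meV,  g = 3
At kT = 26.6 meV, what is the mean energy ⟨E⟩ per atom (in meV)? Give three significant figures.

Eᵢ/kT = 0, 2.8158, 3.7105, 4.6241.
Z = Σ gᵢe^(−Eᵢ/kT) = 2·e^(−0) + 1·e^(−2.8158) + 2·e^(−3.7105) + 3·e^(−4.6241) = 2.0000 + 0.059857 + 0.048931 + 0.029437 = 2.1382.
⟨E⟩ = Σ Eᵢ gᵢe^(−Eᵢ/kT) / Z = (0·2.0000 + 74.9·0.059857 + 98.7·0.048931 + 123·0.029437) / 2.1382 = 6.05 meV.

6.05 meV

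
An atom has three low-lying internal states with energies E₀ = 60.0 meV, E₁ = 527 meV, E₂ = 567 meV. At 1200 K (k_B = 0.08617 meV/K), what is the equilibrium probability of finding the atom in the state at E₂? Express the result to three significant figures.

k_BT = 0.08617 × 1200 K = 103.40 meV.
Eᵢ/kT = 0.58027, 5.0967, 5.4836.
Z = Σ e^(−Eᵢ/kT) = e^(−0.58027) + e^(−5.0967) + e^(−5.4836) = 0.55975 + 0.0061169 + 0.0041543 = 0.57002.
P₂ = e^(−E₂/kT) / Z = 0.0041543/0.57002 = 0.00729.

0.00729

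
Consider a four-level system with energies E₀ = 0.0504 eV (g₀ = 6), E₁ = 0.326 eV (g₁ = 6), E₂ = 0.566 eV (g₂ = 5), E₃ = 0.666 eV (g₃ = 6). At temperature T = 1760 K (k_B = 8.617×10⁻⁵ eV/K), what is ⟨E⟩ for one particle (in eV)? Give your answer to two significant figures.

0.11 eV

k_BT = 8.617×10⁻⁵ × 1760 K = 0.1517 eV.
Eᵢ/kT = 0.3322, 2.149, 3.731, 4.390.
Z = Σ gᵢe^(−Eᵢ/kT) = 6·e^(−0.3322) + 6·e^(−2.149) + 5·e^(−3.731) + 6·e^(−4.390) = 4.304 + 0.6996 + 0.1198 + 0.07440 = 5.198.
⟨E⟩ = Σ Eᵢ gᵢe^(−Eᵢ/kT) / Z = (0.0504·4.304 + 0.326·0.6996 + 0.566·0.1198 + 0.666·0.07440) / 5.198 = 0.11 eV.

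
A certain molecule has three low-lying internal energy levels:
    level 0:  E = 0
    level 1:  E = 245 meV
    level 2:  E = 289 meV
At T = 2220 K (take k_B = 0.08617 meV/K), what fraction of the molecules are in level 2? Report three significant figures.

0.147

k_BT = 0.08617 × 2220 K = 191.30 meV.
Eᵢ/kT = 0, 1.2807, 1.5107.
Z = Σ e^(−Eᵢ/kT) = e^(−0) + e^(−1.2807) + e^(−1.5107) = 1.0000 + 0.27784 + 0.22076 = 1.4986.
P₂ = e^(−E₂/kT) / Z = 0.22076/1.4986 = 0.147.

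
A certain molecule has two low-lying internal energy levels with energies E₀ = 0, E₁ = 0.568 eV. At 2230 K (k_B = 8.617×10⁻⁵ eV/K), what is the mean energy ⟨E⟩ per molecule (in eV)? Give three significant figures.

0.0281 eV

k_BT = 8.617×10⁻⁵ × 2230 K = 0.19216 eV.
Eᵢ/kT = 0, 2.9559.
Z = Σ e^(−Eᵢ/kT) = e^(−0) + e^(−2.9559) = 1.0000 + 0.052032 = 1.0520.
⟨E⟩ = Σ Eᵢ e^(−Eᵢ/kT) / Z = (0·1.0000 + 0.568·0.052032) / 1.0520 = 0.0281 eV.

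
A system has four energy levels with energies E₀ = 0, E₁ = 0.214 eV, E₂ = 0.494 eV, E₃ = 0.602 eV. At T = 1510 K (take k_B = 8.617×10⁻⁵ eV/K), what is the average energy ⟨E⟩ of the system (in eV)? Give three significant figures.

k_BT = 8.617×10⁻⁵ × 1510 K = 0.13012 eV.
Eᵢ/kT = 0, 1.6446, 3.7965, 4.6265.
Z = Σ e^(−Eᵢ/kT) = e^(−0) + e^(−1.6446) + e^(−3.7965) + e^(−4.6265) = 1.0000 + 0.19309 + 0.022449 + 0.0097890 = 1.2253.
⟨E⟩ = Σ Eᵢ e^(−Eᵢ/kT) / Z = (0·1.0000 + 0.214·0.19309 + 0.494·0.022449 + 0.602·0.0097890) / 1.2253 = 0.0476 eV.

0.0476 eV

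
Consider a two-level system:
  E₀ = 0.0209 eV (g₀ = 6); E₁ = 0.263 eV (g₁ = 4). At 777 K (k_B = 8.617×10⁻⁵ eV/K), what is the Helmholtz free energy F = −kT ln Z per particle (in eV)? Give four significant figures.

k_BT = 8.617×10⁻⁵ × 777 K = 0.0669541 eV.
Eᵢ/kT = 0.312154, 3.92806.
Z = Σ gᵢe^(−Eᵢ/kT) = 6·e^(−0.312154) + 4·e^(−3.92806) = 4.39121 + 0.0787273 = 4.46994.
F = −kT ln Z = −0.0669541 × ln(4.46994) = −0.0669541 × 1.49737 = -0.1003 eV.

-0.1003 eV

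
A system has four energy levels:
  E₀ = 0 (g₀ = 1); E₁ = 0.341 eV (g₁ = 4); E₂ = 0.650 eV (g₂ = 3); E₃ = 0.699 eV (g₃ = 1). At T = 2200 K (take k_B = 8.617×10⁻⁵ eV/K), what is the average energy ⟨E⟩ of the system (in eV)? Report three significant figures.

k_BT = 8.617×10⁻⁵ × 2200 K = 0.18957 eV.
Eᵢ/kT = 0, 1.7988, 3.4288, 3.6873.
Z = Σ gᵢe^(−Eᵢ/kT) = 1·e^(−0) + 4·e^(−1.7988) + 3·e^(−3.4288) + 1·e^(−3.6873) = 1.0000 + 0.66199 + 0.097277 + 0.025040 = 1.7843.
⟨E⟩ = Σ Eᵢ gᵢe^(−Eᵢ/kT) / Z = (0·1.0000 + 0.341·0.66199 + 0.650·0.097277 + 0.699·0.025040) / 1.7843 = 0.172 eV.

0.172 eV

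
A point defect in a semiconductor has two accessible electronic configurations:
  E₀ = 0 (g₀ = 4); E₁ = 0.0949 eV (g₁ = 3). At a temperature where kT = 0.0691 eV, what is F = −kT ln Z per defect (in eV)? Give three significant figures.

Eᵢ/kT = 0, 1.3734.
Z = Σ gᵢe^(−Eᵢ/kT) = 4·e^(−0) + 3·e^(−1.3734) = 4.0000 + 0.75973 = 4.7597.
F = −kT ln Z = −0.0691 × ln(4.7597) = −0.0691 × 1.5602 = -0.108 eV.

-0.108 eV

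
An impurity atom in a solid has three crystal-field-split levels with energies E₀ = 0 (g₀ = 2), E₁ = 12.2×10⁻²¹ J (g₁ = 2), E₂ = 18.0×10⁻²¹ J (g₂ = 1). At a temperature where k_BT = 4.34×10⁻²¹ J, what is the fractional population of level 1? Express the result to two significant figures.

Eᵢ/kT = 0, 2.811, 4.147.
Z = Σ gᵢe^(−Eᵢ/kT) = 2·e^(−0) + 2·e^(−2.811) + 1·e^(−4.147) = 2.000 + 0.1203 + 0.01581 = 2.136.
P₁ = g₁ e^(−E₁/kT) / Z = 0.1203/2.136 = 0.056.

0.056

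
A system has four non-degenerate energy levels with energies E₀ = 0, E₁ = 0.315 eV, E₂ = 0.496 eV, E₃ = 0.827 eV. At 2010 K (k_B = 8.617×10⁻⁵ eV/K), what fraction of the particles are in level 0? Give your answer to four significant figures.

k_BT = 8.617×10⁻⁵ × 2010 K = 0.173202 eV.
Eᵢ/kT = 0, 1.81869, 2.86371, 4.77477.
Z = Σ e^(−Eᵢ/kT) = e^(−0) + e^(−1.81869) + e^(−2.86371) + e^(−4.77477) = 1.00000 + 0.162238 + 0.0570567 + 0.00844003 = 1.22773.
P₀ = e^(−E₀/kT) / Z = 1.00000/1.22773 = 0.8145.

0.8145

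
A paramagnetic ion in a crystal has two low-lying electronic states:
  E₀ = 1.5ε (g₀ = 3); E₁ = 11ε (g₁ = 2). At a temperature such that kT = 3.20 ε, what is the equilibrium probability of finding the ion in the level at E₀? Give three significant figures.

0.967

Eᵢ/kT = 0.46875, 3.4375.
Z = Σ gᵢe^(−Eᵢ/kT) = 3·e^(−0.46875) + 2·e^(−3.4375) = 1.8774 + 0.064290 = 1.9417.
P₀ = g₀ e^(−E₀/kT) / Z = 1.8774/1.9417 = 0.967.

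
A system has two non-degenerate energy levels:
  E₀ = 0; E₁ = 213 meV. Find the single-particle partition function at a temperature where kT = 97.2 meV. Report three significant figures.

Z = 1.11

Eᵢ/kT = 0, 2.1914.
Z = Σ e^(−Eᵢ/kT) = e^(−0) + e^(−2.1914) = 1.0000 + 0.11176 = 1.1118.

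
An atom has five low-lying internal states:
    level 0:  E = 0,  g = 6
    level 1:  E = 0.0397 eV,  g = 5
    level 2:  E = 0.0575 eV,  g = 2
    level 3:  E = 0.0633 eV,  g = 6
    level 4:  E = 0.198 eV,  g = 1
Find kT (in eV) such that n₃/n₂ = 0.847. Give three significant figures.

n₃/n₂ = (g₃/g₂) exp[−(E₃−E₂)/kT] = 0.847.
⇒ (E₃−E₂)/kT = ln((6/2)/0.847) = ln(3.5419) = 1.2647.
kT = 0.0058 eV / 1.2647 = 0.00459 eV.

0.00459 eV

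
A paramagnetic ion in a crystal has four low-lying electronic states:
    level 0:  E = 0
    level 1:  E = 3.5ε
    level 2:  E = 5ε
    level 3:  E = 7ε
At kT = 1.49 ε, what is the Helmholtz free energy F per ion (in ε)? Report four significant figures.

Eᵢ/kT = 0, 2.34899, 3.35570, 4.69799.
Z = Σ e^(−Eᵢ/kT) = e^(−0) + e^(−2.34899) + e^(−3.35570) + e^(−4.69799) = 1.00000 + 0.0954655 + 0.0348849 + 0.00911358 = 1.13946.
F = −kT ln Z = −1.49 × ln(1.13946) = −1.49 × 0.130554 = -0.1945 ε.

-0.1945 ε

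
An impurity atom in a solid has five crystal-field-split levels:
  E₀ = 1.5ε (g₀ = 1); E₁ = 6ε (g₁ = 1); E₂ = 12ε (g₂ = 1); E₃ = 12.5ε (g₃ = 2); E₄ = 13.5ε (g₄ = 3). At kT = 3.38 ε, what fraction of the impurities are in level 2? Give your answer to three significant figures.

Eᵢ/kT = 0.44379, 1.7751, 3.5503, 3.6982, 3.9941.
Z = Σ gᵢe^(−Eᵢ/kT) = 1·e^(−0.44379) + 1·e^(−1.7751) + 1·e^(−3.5503) + 2·e^(−3.6982) + 3·e^(−3.9941) = 0.64160 + 0.16947 + 0.028716 + 0.049536 + 0.055272 = 0.94459.
P₂ = g₂ e^(−E₂/kT) / Z = 0.028716/0.94459 = 0.0304.

0.0304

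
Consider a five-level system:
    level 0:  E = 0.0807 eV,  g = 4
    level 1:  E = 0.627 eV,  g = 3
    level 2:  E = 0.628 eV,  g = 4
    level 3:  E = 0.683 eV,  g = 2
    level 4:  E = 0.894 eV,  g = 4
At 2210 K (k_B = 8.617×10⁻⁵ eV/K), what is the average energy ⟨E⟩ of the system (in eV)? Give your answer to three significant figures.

k_BT = 8.617×10⁻⁵ × 2210 K = 0.19044 eV.
Eᵢ/kT = 0.42376, 3.2924, 3.2976, 3.5864, 4.6944.
Z = Σ gᵢe^(−Eᵢ/kT) = 4·e^(−0.42376) + 3·e^(−3.2924) + 4·e^(−3.2976) + 2·e^(−3.5864) + 4·e^(−4.6944) = 2.6183 + 0.11149 + 0.14789 + 0.055396 + 0.036585 = 2.9697.
⟨E⟩ = Σ Eᵢ gᵢe^(−Eᵢ/kT) / Z = (0.0807·2.6183 + 0.627·0.11149 + 0.628·0.14789 + 0.683·0.055396 + 0.894·0.036585) / 2.9697 = 0.150 eV.

0.150 eV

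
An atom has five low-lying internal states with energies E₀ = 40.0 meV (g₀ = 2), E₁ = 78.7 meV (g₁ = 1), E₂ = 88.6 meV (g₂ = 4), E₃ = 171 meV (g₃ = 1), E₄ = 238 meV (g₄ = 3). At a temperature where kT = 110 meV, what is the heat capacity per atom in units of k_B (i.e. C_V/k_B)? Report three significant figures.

Eᵢ/kT = 0.36364, 0.71545, 0.80545, 1.5545, 2.1636.
Z = Σ gᵢe^(−Eᵢ/kT) = 2·e^(−0.36364) + 1·e^(−0.71545) + 4·e^(−0.80545) + 1·e^(−1.5545) + 3·e^(−2.1636) = 1.3903 + 0.48897 + 1.7875 + 0.21130 + 0.34473 = 4.2228.
⟨E⟩ = 87.772 meV, ⟨E²⟩ = 10654 meV².
C_V/k_B = (⟨E²⟩ − ⟨E⟩²)/(kT)² = (10654 − 7703.9)/12100 = 0.244.

0.244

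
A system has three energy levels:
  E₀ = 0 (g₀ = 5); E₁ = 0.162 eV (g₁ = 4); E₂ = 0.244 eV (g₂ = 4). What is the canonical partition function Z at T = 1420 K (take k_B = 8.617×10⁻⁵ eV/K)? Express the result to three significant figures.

Z = 6.61

k_BT = 8.617×10⁻⁵ × 1420 K = 0.12236 eV.
Eᵢ/kT = 0, 1.3240, 1.9941.
Z = Σ gᵢe^(−Eᵢ/kT) = 5·e^(−0) + 4·e^(−1.3240) + 4·e^(−1.9941) = 5.0000 + 1.0643 + 0.54454 = 6.6088.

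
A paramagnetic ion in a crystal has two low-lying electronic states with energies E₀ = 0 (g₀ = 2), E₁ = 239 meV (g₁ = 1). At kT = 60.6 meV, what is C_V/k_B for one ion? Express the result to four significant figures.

Eᵢ/kT = 0, 3.94389.
Z = Σ gᵢe^(−Eᵢ/kT) = 2·e^(−0) + 1·e^(−3.94389) = 2.00000 + 0.0193727 = 2.01937.
⟨E⟩ = 2.29283 meV, ⟨E²⟩ = 547.987 meV².
C_V/k_B = (⟨E²⟩ − ⟨E⟩²)/(kT)² = (547.987 − 5.25707)/3672.36 = 0.1478.

0.1478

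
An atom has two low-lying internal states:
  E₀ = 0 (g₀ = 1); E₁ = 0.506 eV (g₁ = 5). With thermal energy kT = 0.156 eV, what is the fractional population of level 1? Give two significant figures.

0.16

Eᵢ/kT = 0, 3.244.
Z = Σ gᵢe^(−Eᵢ/kT) = 1·e^(−0) + 5·e^(−3.244) = 1.000 + 0.1950 = 1.195.
P₁ = g₁ e^(−E₁/kT) / Z = 0.1950/1.195 = 0.16.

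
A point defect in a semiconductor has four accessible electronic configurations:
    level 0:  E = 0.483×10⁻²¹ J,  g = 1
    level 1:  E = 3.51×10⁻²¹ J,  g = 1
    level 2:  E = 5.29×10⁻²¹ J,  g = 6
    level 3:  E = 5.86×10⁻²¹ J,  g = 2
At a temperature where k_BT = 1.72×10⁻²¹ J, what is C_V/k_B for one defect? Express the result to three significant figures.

Eᵢ/kT = 0.28081, 2.0407, 3.0756, 3.4070.
Z = Σ gᵢe^(−Eᵢ/kT) = 1·e^(−0.28081) + 1·e^(−2.0407) + 6·e^(−3.0756) + 2·e^(−3.4070) = 0.75517 + 0.12994 + 0.27697 + 0.066281 = 1.2284.
⟨E⟩ = 2.1772, ⟨E²⟩ = 9.6091.
C_V/k_B = (⟨E²⟩ − ⟨E⟩²)/(kT)² = (9.6091 − 4.7402)/2.9584 = 1.65.

1.65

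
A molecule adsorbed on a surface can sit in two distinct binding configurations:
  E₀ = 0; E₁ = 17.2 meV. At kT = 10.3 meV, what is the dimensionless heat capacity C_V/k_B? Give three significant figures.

Eᵢ/kT = 0, 1.6699.
Z = Σ e^(−Eᵢ/kT) = e^(−0) + e^(−1.6699) = 1.0000 + 0.18827 = 1.1883.
⟨E⟩ = 2.7251 meV, ⟨E²⟩ = 46.872 meV².
C_V/k_B = (⟨E²⟩ − ⟨E⟩²)/(kT)² = (46.872 − 7.4262)/106.09 = 0.372.

0.372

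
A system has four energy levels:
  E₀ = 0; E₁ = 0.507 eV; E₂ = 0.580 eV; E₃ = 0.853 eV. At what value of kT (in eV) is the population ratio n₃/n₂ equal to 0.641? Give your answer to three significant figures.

0.614 eV

n₃/n₂ = exp[−(E₃−E₂)/kT] = 0.641.
⇒ (E₃−E₂)/kT = ln(1/0.641) = ln(1.5601) = 0.44475.
kT = 0.273 eV / 0.44475 = 0.614 eV.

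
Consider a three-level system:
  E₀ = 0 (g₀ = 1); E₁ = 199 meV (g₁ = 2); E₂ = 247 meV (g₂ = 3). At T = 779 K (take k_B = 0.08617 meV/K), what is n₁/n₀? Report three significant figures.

0.103

k_BT = 0.08617 × 779 K = 67.126 meV.
n₁/n₀ = (g₁/g₀) exp[−(E₁−E₀)/kT] = (2/1) × exp(−(199 meV)/(67.126 meV)) = (2/1) × exp(-2.9646) = 0.103.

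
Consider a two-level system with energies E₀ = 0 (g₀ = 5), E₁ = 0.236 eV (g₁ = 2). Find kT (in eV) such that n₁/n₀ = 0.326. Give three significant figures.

n₁/n₀ = (g₁/g₀) exp[−(E₁−E₀)/kT] = 0.326.
⇒ (E₁−E₀)/kT = ln((2/5)/0.326) = ln(1.2270) = 0.20457.
kT = 0.236 eV / 0.20457 = 1.15 eV.

1.15 eV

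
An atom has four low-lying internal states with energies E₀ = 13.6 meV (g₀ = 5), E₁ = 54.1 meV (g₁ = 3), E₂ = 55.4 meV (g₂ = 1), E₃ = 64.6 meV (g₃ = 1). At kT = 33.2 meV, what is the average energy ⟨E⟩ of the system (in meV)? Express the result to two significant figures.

Eᵢ/kT = 0.4096, 1.630, 1.669, 1.946.
Z = Σ gᵢe^(−Eᵢ/kT) = 5·e^(−0.4096) + 3·e^(−1.630) + 1·e^(−1.669) + 1·e^(−1.946) = 3.320 + 0.5878 + 0.1884 + 0.1428 = 4.239.
⟨E⟩ = Σ Eᵢ gᵢe^(−Eᵢ/kT) / Z = (13.6·3.320 + 54.1·0.5878 + 55.4·0.1884 + 64.6·0.1428) / 4.239 = 23 meV.

23 meV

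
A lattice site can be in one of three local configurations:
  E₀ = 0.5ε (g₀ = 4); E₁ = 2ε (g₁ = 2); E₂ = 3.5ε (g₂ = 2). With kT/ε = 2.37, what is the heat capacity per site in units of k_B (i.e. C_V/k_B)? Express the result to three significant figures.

Eᵢ/kT = 0.21097, 0.84388, 1.4768.
Z = Σ gᵢe^(−Eᵢ/kT) = 4·e^(−0.21097) + 2·e^(−0.84388) + 2·e^(−1.4768) = 3.2392 + 0.86008 + 0.45673 = 4.5560.
⟨E⟩ = 1.0839 ε, ⟨E²⟩ = 2.1609 ε².
C_V/k_B = (⟨E²⟩ − ⟨E⟩²)/(kT)² = (2.1609 − 1.1748)/5.6169 = 0.176.

0.176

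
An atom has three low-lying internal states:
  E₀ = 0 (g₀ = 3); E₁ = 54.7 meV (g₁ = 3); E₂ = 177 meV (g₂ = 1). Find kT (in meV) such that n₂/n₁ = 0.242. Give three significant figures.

n₂/n₁ = (g₂/g₁) exp[−(E₂−E₁)/kT] = 0.242.
⇒ (E₂−E₁)/kT = ln((1/3)/0.242) = ln(1.3774) = 0.32020.
kT = 122.3 meV / 0.32020 = 382 meV.

382 meV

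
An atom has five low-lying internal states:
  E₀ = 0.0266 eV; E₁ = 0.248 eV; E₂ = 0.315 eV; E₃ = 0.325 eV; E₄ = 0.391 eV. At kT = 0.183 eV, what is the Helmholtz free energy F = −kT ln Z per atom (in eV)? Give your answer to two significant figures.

-0.085 eV

Eᵢ/kT = 0.1454, 1.355, 1.721, 1.776, 2.137.
Z = Σ e^(−Eᵢ/kT) = e^(−0.1454) + e^(−1.355) + e^(−1.721) + e^(−1.776) + e^(−2.137) = 0.8647 + 0.2579 + 0.1789 + 0.1693 + 0.1180 = 1.589.
F = −kT ln Z = −0.183 × ln(1.589) = −0.183 × 0.4631 = -0.085 eV.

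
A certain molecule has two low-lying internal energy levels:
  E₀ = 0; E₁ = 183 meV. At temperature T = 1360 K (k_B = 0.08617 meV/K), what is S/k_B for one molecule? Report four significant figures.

0.4613

k_BT = 0.08617 × 1360 K = 117.191 meV.
Eᵢ/kT = 0, 1.56155.
Z = Σ e^(−Eᵢ/kT) = e^(−0) + e^(−1.56155) = 1.00000 + 0.209811 = 1.20981.
⟨E⟩ = Σ EᵢPᵢ = 31.7367 meV.
S/k_B = ln Z + ⟨E⟩/kT = ln(1.20981) + 31.7367/117.191 = 0.190463 + 0.270812 = 0.4613.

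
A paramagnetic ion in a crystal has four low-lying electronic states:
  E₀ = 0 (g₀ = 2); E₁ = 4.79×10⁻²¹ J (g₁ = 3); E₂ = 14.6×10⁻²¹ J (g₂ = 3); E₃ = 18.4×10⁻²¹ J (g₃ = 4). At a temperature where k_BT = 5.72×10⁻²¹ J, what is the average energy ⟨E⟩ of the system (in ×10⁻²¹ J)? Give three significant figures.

3.41 ×10⁻²¹ J

Eᵢ/kT = 0, 0.83741, 2.5524, 3.2168.
Z = Σ gᵢe^(−Eᵢ/kT) = 2·e^(−0) + 3·e^(−0.83741) + 3·e^(−2.5524) + 4·e^(−3.2168) = 2.0000 + 1.2985 + 0.23368 + 0.16033 = 3.6925.
⟨E⟩ = Σ Eᵢ gᵢe^(−Eᵢ/kT) / Z = (0·2.0000 + 4.79·1.2985 + 14.6·0.23368 + 18.4·0.16033) / 3.6925 = 3.41 ×10⁻²¹ J.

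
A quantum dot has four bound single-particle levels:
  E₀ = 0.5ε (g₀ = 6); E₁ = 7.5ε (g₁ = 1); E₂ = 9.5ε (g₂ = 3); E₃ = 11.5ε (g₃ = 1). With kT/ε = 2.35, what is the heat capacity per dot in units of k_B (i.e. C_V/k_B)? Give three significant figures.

0.258

Eᵢ/kT = 0.21277, 3.1915, 4.0426, 4.8936.
Z = Σ gᵢe^(−Eᵢ/kT) = 6·e^(−0.21277) + 1·e^(−3.1915) + 3·e^(−4.0426) + 1·e^(−4.8936) = 4.8501 + 0.041110 + 0.052655 + 0.0074944 = 4.9514.
⟨E⟩ = 0.67047 ε, ⟨E²⟩ = 1.8718 ε².
C_V/k_B = (⟨E²⟩ − ⟨E⟩²)/(kT)² = (1.8718 − 0.44953)/5.5225 = 0.258.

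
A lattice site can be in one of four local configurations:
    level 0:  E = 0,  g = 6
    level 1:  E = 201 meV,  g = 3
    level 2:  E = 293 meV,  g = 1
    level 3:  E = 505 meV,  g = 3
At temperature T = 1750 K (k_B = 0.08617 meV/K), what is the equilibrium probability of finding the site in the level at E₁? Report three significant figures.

k_BT = 0.08617 × 1750 K = 150.80 meV.
Eᵢ/kT = 0, 1.3329, 1.9430, 3.3488.
Z = Σ gᵢe^(−Eᵢ/kT) = 6·e^(−0) + 3·e^(−1.3329) + 1·e^(−1.9430) + 3·e^(−3.3488) = 6.0000 + 0.79113 + 0.14327 + 0.10538 = 7.0398.
P₁ = g₁ e^(−E₁/kT) / Z = 0.79113/7.0398 = 0.112.

0.112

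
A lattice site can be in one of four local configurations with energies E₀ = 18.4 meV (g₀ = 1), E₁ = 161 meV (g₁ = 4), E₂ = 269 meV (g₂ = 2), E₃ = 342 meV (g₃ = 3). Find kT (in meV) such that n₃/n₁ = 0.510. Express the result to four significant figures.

469.3 meV

n₃/n₁ = (g₃/g₁) exp[−(E₃−E₁)/kT] = 0.510.
⇒ (E₃−E₁)/kT = ln((3/4)/0.510) = ln(1.47059) = 0.385664.
kT = 181 meV / 0.385664 = 469.3 meV.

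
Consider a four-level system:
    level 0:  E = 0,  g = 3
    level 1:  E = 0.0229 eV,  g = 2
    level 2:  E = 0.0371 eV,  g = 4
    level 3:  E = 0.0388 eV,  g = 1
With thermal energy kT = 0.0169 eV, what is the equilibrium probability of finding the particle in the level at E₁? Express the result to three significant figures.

0.127

Eᵢ/kT = 0, 1.3550, 2.1953, 2.2959.
Z = Σ gᵢe^(−Eᵢ/kT) = 3·e^(−0) + 2·e^(−1.3550) + 4·e^(−2.1953) + 1·e^(−2.2959) = 3.0000 + 0.51589 + 0.44530 + 0.10067 = 4.0619.
P₁ = g₁ e^(−E₁/kT) / Z = 0.51589/4.0619 = 0.127.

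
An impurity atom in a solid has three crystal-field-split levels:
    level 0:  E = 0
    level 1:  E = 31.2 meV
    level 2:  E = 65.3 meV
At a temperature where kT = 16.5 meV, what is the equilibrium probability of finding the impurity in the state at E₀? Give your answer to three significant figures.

Eᵢ/kT = 0, 1.8909, 3.9576.
Z = Σ e^(−Eᵢ/kT) = e^(−0) + e^(−1.8909) + e^(−3.9576) = 1.0000 + 0.15094 + 0.019109 = 1.1700.
P₀ = e^(−E₀/kT) / Z = 1.0000/1.1700 = 0.855.

0.855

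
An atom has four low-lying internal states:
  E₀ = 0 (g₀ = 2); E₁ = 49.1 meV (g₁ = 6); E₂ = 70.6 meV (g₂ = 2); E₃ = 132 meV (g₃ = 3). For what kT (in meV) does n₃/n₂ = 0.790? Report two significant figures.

96 meV

n₃/n₂ = (g₃/g₂) exp[−(E₃−E₂)/kT] = 0.790.
⇒ (E₃−E₂)/kT = ln((3/2)/0.790) = ln(1.899) = 0.6413.
kT = 61.4 meV / 0.6413 = 96 meV.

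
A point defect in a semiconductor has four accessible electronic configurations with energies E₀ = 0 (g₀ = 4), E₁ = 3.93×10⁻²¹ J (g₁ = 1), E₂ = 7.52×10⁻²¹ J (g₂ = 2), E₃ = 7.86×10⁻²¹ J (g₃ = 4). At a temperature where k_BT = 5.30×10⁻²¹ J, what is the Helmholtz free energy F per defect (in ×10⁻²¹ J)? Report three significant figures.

-9.38 ×10⁻²¹ J

Eᵢ/kT = 0, 0.74151, 1.4189, 1.4830.
Z = Σ gᵢe^(−Eᵢ/kT) = 4·e^(−0) + 1·e^(−0.74151) + 2·e^(−1.4189) + 4·e^(−1.4830) = 4.0000 + 0.47639 + 0.48396 + 0.90782 = 5.8682.
F = −kT ln Z = −5.30 × ln(5.8682) = −5.30 × 1.7695 = -9.38 ×10⁻²¹ J.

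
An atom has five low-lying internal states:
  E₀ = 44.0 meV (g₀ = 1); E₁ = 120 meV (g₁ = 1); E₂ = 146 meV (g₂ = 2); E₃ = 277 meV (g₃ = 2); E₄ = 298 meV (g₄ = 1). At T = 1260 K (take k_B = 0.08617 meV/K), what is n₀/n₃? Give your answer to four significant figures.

k_BT = 0.08617 × 1260 K = 108.574 meV.
n₀/n₃ = (g₀/g₃) exp[−(E₀−E₃)/kT] = (1/2) × exp(−(-233.0 meV)/(108.574 meV)) = (1/2) × exp(2.14600) = 4.275.

4.275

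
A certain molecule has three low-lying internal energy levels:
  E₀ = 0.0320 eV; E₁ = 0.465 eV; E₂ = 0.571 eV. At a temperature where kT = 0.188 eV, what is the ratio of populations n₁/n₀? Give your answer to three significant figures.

0.0999

n₁/n₀ = exp[−(E₁−E₀)/kT] = exp(−(0.4330 eV)/(0.188 eV)) = exp(-2.3032) = 0.0999.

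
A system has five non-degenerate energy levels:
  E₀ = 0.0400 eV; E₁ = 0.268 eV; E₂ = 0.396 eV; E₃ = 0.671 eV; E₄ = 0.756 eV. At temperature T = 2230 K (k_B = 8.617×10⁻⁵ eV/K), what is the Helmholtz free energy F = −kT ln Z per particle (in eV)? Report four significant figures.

k_BT = 8.617×10⁻⁵ × 2230 K = 0.192159 eV.
Eᵢ/kT = 0.208161, 1.39468, 2.06079, 3.49190, 3.93424.
Z = Σ e^(−Eᵢ/kT) = e^(−0.208161) + e^(−1.39468) + e^(−2.06079) + e^(−3.49190) + e^(−3.93424) = 0.812076 + 0.247912 + 0.127353 + 0.0304430 + 0.0195606 = 1.23734.
F = −kT ln Z = −0.192159 × ln(1.23734) = −0.192159 × 0.212964 = -0.04092 eV.

-0.04092 eV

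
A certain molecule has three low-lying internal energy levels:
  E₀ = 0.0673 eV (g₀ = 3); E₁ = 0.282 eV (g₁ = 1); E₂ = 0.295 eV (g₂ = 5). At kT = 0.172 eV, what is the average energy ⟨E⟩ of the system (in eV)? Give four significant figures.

0.1463 eV

Eᵢ/kT = 0.391279, 1.63953, 1.71512.
Z = Σ gᵢe^(−Eᵢ/kT) = 3·e^(−0.391279) + 1·e^(−1.63953) + 5·e^(−1.71512) = 2.02857 + 0.194071 + 0.899711 = 3.12235.
⟨E⟩ = Σ Eᵢ gᵢe^(−Eᵢ/kT) / Z = (0.0673·2.02857 + 0.282·0.194071 + 0.295·0.899711) / 3.12235 = 0.1463 eV.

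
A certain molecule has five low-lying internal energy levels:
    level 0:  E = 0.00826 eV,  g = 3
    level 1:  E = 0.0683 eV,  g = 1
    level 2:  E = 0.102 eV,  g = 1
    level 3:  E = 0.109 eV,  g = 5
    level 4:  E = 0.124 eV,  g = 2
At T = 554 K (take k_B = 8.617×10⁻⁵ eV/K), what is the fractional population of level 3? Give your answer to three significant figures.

0.144

k_BT = 8.617×10⁻⁵ × 554 K = 0.047738 eV.
Eᵢ/kT = 0.17303, 1.4307, 2.1367, 2.2833, 2.5975.
Z = Σ gᵢe^(−Eᵢ/kT) = 3·e^(−0.17303) + 1·e^(−1.4307) + 1·e^(−2.1367) + 5·e^(−2.2833) + 2·e^(−2.5975) = 2.5233 + 0.23914 + 0.11804 + 0.50974 + 0.14892 = 3.5391.
P₃ = g₃ e^(−E₃/kT) / Z = 0.50974/3.5391 = 0.144.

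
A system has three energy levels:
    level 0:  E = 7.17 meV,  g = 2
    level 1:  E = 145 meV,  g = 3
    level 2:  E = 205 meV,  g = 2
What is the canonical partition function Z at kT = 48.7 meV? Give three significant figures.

Eᵢ/kT = 0.14723, 2.9774, 4.2094.
Z = Σ gᵢe^(−Eᵢ/kT) = 2·e^(−0.14723) + 3·e^(−2.9774) + 2·e^(−4.2094) = 1.7262 + 0.15278 + 0.029711 = 1.9087.

Z = 1.91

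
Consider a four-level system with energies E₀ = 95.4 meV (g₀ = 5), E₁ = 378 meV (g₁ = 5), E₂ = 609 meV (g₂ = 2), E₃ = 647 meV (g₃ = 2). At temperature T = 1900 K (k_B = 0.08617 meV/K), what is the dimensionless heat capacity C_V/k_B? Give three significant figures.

0.595

k_BT = 0.08617 × 1900 K = 163.72 meV.
Eᵢ/kT = 0.58270, 2.3088, 3.7198, 3.9519.
Z = Σ gᵢe^(−Eᵢ/kT) = 5·e^(−0.58270) + 5·e^(−2.3088) + 2·e^(−3.7198) + 2·e^(−3.9519) = 2.7919 + 0.49690 + 0.048478 + 0.038436 = 3.3757.
⟨E⟩ = 150.66 meV, ⟨E²⟩ = 38652 meV².
C_V/k_B = (⟨E²⟩ − ⟨E⟩²)/(kT)² = (38652 − 22698)/26804 = 0.595.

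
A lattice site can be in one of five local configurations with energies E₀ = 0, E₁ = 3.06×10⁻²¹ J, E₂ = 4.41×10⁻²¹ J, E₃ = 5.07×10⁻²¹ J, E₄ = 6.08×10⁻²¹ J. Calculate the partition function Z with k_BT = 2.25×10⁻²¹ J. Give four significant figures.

Z = 1.570

Eᵢ/kT = 0, 1.36000, 1.96000, 2.25333, 2.70222.
Z = Σ e^(−Eᵢ/kT) = e^(−0) + e^(−1.36000) + e^(−1.96000) + e^(−2.25333) + e^(−2.70222) = 1.00000 + 0.256661 + 0.140858 + 0.105049 + 0.0670565 = 1.56962.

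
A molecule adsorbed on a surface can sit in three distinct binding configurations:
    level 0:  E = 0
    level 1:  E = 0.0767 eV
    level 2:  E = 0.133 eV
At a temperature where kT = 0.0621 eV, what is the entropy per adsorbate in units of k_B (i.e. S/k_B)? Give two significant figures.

0.78

Eᵢ/kT = 0, 1.235, 2.142.
Z = Σ e^(−Eᵢ/kT) = e^(−0) + e^(−1.235) + e^(−2.142) = 1.000 + 0.2908 + 0.1174 = 1.408.
⟨E⟩ = Σ EᵢPᵢ = 0.02693 eV.
S/k_B = ln Z + ⟨E⟩/kT = ln(1.408) + 0.02693/0.0621 = 0.3422 + 0.4337 = 0.78.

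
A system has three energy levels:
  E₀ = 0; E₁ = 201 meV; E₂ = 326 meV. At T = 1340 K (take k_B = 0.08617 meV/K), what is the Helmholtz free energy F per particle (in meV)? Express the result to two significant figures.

-24 meV

k_BT = 0.08617 × 1340 K = 115.5 meV.
Eᵢ/kT = 0, 1.740, 2.823.
Z = Σ e^(−Eᵢ/kT) = e^(−0) + e^(−1.740) + e^(−2.823) = 1.000 + 0.1755 + 0.05943 = 1.235.
F = −kT ln Z = −115.5 × ln(1.235) = −115.5 × 0.2111 = -24 meV.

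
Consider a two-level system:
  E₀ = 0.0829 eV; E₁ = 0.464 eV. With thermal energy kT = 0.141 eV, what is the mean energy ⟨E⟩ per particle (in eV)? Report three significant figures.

0.107 eV

Eᵢ/kT = 0.58794, 3.2908.
Z = Σ e^(−Eᵢ/kT) = e^(−0.58794) + e^(−3.2908) = 0.55547 + 0.037224 = 0.59269.
⟨E⟩ = Σ Eᵢ e^(−Eᵢ/kT) / Z = (0.0829·0.55547 + 0.464·0.037224) / 0.59269 = 0.107 eV.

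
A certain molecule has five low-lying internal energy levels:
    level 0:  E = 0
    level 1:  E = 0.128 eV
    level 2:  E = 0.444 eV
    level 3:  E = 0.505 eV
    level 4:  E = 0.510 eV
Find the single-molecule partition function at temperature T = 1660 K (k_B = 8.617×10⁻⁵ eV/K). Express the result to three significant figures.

Z = 1.51

k_BT = 8.617×10⁻⁵ × 1660 K = 0.14304 eV.
Eᵢ/kT = 0, 0.89485, 3.1040, 3.5305, 3.5654.
Z = Σ e^(−Eᵢ/kT) = e^(−0) + e^(−0.89485) + e^(−3.1040) + e^(−3.5305) + e^(−3.5654) = 1.0000 + 0.40867 + 0.044869 + 0.029290 + 0.028286 = 1.5111.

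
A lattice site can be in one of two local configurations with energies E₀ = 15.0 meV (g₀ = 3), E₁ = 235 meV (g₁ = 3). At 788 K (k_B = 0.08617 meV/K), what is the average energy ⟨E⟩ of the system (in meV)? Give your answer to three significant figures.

23.3 meV

k_BT = 0.08617 × 788 K = 67.902 meV.
Eᵢ/kT = 0.22091, 3.4609.
Z = Σ gᵢe^(−Eᵢ/kT) = 3·e^(−0.22091) + 3·e^(−3.4609) = 2.4054 + 0.094204 = 2.4996.
⟨E⟩ = Σ Eᵢ gᵢe^(−Eᵢ/kT) / Z = (15.0·2.4054 + 235·0.094204) / 2.4996 = 23.3 meV.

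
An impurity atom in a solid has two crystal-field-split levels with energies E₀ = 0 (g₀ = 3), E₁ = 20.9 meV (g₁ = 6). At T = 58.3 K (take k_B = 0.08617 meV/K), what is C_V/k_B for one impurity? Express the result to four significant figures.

k_BT = 0.08617 × 58.3 K = 5.02371 meV.
Eᵢ/kT = 0, 4.16027.
Z = Σ gᵢe^(−Eᵢ/kT) = 3·e^(−0) + 6·e^(−4.16027) = 3.00000 + 0.0936201 = 3.09362.
⟨E⟩ = 0.632482 meV, ⟨E²⟩ = 13.2189 meV².
C_V/k_B = (⟨E²⟩ − ⟨E⟩²)/(kT)² = (13.2189 − 0.400033)/25.2377 = 0.5079.

0.5079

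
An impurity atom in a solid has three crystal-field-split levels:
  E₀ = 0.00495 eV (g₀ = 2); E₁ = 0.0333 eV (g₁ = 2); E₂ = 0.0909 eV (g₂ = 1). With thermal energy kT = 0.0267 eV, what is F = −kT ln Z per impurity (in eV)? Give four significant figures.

-0.02188 eV

Eᵢ/kT = 0.185393, 1.24719, 3.40449.
Z = Σ gᵢe^(−Eᵢ/kT) = 2·e^(−0.185393) + 2·e^(−1.24719) + 1·e^(−3.40449) = 1.66156 + 0.574622 + 0.0332238 = 2.26941.
F = −kT ln Z = −0.0267 × ln(2.26941) = −0.0267 × 0.819520 = -0.02188 eV.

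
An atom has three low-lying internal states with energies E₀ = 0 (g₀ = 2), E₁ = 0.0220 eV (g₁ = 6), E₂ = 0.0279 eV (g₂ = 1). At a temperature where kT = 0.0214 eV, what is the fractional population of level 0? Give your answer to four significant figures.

0.4527

Eᵢ/kT = 0, 1.02804, 1.30374.
Z = Σ gᵢe^(−Eᵢ/kT) = 2·e^(−0) + 6·e^(−1.02804) + 1·e^(−1.30374) = 2.00000 + 2.14624 + 0.271514 = 4.41775.
P₀ = g₀ e^(−E₀/kT) / Z = 2.00000/4.41775 = 0.4527.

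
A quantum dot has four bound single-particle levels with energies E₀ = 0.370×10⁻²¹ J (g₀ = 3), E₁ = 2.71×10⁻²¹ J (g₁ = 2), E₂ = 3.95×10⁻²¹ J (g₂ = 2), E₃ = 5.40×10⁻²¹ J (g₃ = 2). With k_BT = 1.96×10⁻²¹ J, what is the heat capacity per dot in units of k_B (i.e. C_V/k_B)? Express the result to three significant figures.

0.548

Eᵢ/kT = 0.18878, 1.3827, 2.0153, 2.7551.
Z = Σ gᵢe^(−Eᵢ/kT) = 3·e^(−0.18878) + 2·e^(−1.3827) + 2·e^(−2.0153) + 2·e^(−2.7551) = 2.4839 + 0.50180 + 0.26656 + 0.12721 = 3.3795.
⟨E⟩ = 1.1892, ⟨E²⟩ = 3.5194.
C_V/k_B = (⟨E²⟩ − ⟨E⟩²)/(kT)² = (3.5194 − 1.4142)/3.8416 = 0.548.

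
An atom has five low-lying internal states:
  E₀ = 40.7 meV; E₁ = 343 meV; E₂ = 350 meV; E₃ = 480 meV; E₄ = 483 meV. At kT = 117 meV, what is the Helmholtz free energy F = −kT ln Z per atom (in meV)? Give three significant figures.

20.1 meV

Eᵢ/kT = 0.34786, 2.9316, 2.9915, 4.1026, 4.1282.
Z = Σ e^(−Eᵢ/kT) = e^(−0.34786) + e^(−2.9316) + e^(−2.9915) + e^(−4.1026) + e^(−4.1282) = 0.70620 + 0.053312 + 0.050212 + 0.016530 + 0.016112 = 0.84237.
F = −kT ln Z = −117 × ln(0.84237) = −117 × -0.17154 = 20.1 meV.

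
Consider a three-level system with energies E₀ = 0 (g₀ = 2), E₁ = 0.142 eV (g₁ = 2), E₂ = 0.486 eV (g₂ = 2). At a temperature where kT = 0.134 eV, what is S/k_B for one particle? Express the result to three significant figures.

1.35

Eᵢ/kT = 0, 1.0597, 3.6269.
Z = Σ gᵢe^(−Eᵢ/kT) = 2·e^(−0) + 2·e^(−1.0597) + 2·e^(−3.6269) = 2.0000 + 0.69312 + 0.053197 = 2.7463.
⟨E⟩ = Σ EᵢPᵢ = 0.045252 eV.
S/k_B = ln Z + ⟨E⟩/kT = ln(2.7463) + 0.045252/0.134 = 1.0103 + 0.33770 = 1.35.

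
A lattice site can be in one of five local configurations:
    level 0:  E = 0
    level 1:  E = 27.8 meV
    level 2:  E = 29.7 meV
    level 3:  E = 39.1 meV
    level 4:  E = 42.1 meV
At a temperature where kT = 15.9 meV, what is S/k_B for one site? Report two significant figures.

Eᵢ/kT = 0, 1.748, 1.868, 2.459, 2.648.
Z = Σ e^(−Eᵢ/kT) = e^(−0) + e^(−1.748) + e^(−1.868) + e^(−2.459) + e^(−2.648) = 1.000 + 0.1741 + 0.1544 + 0.08552 + 0.07079 = 1.485.
⟨E⟩ = Σ EᵢPᵢ = 10.61 meV.
S/k_B = ln Z + ⟨E⟩/kT = ln(1.485) + 10.61/15.9 = 0.3954 + 0.6673 = 1.1.

1.1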